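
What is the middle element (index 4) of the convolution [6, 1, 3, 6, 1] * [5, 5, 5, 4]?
Use y[k] = Σ_i a[i]·b[k-i] at k=4. y[4] = 1×4 + 3×5 + 6×5 + 1×5 = 54

54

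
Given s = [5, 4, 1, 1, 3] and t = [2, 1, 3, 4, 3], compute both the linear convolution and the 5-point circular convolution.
Linear: y_lin[0] = 5×2 = 10; y_lin[1] = 5×1 + 4×2 = 13; y_lin[2] = 5×3 + 4×1 + 1×2 = 21; y_lin[3] = 5×4 + 4×3 + 1×1 + 1×2 = 35; y_lin[4] = 5×3 + 4×4 + 1×3 + 1×1 + 3×2 = 41; y_lin[5] = 4×3 + 1×4 + 1×3 + 3×1 = 22; y_lin[6] = 1×3 + 1×4 + 3×3 = 16; y_lin[7] = 1×3 + 3×4 = 15; y_lin[8] = 3×3 = 9 → [10, 13, 21, 35, 41, 22, 16, 15, 9]. Circular (length 5): y[0] = 5×2 + 4×3 + 1×4 + 1×3 + 3×1 = 32; y[1] = 5×1 + 4×2 + 1×3 + 1×4 + 3×3 = 29; y[2] = 5×3 + 4×1 + 1×2 + 1×3 + 3×4 = 36; y[3] = 5×4 + 4×3 + 1×1 + 1×2 + 3×3 = 44; y[4] = 5×3 + 4×4 + 1×3 + 1×1 + 3×2 = 41 → [32, 29, 36, 44, 41]

Linear: [10, 13, 21, 35, 41, 22, 16, 15, 9], Circular: [32, 29, 36, 44, 41]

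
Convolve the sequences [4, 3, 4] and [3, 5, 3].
y[0] = 4×3 = 12; y[1] = 4×5 + 3×3 = 29; y[2] = 4×3 + 3×5 + 4×3 = 39; y[3] = 3×3 + 4×5 = 29; y[4] = 4×3 = 12

[12, 29, 39, 29, 12]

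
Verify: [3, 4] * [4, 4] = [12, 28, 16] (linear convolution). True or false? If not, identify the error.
Recompute linear convolution of [3, 4] and [4, 4]: y[0] = 3×4 = 12; y[1] = 3×4 + 4×4 = 28; y[2] = 4×4 = 16 → [12, 28, 16]. Given [12, 28, 16] matches, so answer: Yes

Yes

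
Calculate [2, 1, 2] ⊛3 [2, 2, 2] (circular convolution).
Use y[k] = Σ_j a[j]·b[(k-j) mod 3]. y[0] = 2×2 + 1×2 + 2×2 = 10; y[1] = 2×2 + 1×2 + 2×2 = 10; y[2] = 2×2 + 1×2 + 2×2 = 10. Result: [10, 10, 10]

[10, 10, 10]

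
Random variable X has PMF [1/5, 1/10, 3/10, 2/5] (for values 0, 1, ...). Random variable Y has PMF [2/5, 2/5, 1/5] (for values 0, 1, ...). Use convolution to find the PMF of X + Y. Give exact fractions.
P(X+Y=k) = Σ_i P(X=i)·P(Y=k-i) — a convolution of [1/5, 1/10, 3/10, 2/5] and [2/5, 2/5, 1/5]. P(X+Y=0) = (1/5)×(2/5) = 2/25; P(X+Y=1) = (1/5)×(2/5) + (1/10)×(2/5) = 2/25 + 1/25 = 3/25; P(X+Y=2) = (1/5)×(1/5) + (1/10)×(2/5) + (3/10)×(2/5) = 1/25 + 1/25 + 3/25 = 1/5; P(X+Y=3) = (1/10)×(1/5) + (3/10)×(2/5) + (2/5)×(2/5) = 1/50 + 3/25 + 4/25 = 3/10; P(X+Y=4) = (3/10)×(1/5) + (2/5)×(2/5) = 3/50 + 4/25 = 11/50; P(X+Y=5) = (2/5)×(1/5) = 2/25. PMF: [2/25, 3/25, 1/5, 3/10, 11/50, 2/25] (sums to 1 ✓)

[2/25, 3/25, 1/5, 3/10, 11/50, 2/25]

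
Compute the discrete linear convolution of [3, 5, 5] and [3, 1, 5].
y[0] = 3×3 = 9; y[1] = 3×1 + 5×3 = 18; y[2] = 3×5 + 5×1 + 5×3 = 35; y[3] = 5×5 + 5×1 = 30; y[4] = 5×5 = 25

[9, 18, 35, 30, 25]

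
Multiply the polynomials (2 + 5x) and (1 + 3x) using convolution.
Ascending coefficients: a = [2, 5], b = [1, 3]. c[0] = 2×1 = 2; c[1] = 2×3 + 5×1 = 11; c[2] = 5×3 = 15. Result coefficients: [2, 11, 15] → 2 + 11x + 15x^2

2 + 11x + 15x^2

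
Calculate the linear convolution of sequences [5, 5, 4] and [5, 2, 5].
y[0] = 5×5 = 25; y[1] = 5×2 + 5×5 = 35; y[2] = 5×5 + 5×2 + 4×5 = 55; y[3] = 5×5 + 4×2 = 33; y[4] = 4×5 = 20

[25, 35, 55, 33, 20]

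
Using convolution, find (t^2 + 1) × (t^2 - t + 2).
Ascending coefficients: a = [1, 0, 1], b = [2, -1, 1]. c[0] = 1×2 = 2; c[1] = 1×-1 + 0×2 = -1; c[2] = 1×1 + 0×-1 + 1×2 = 3; c[3] = 0×1 + 1×-1 = -1; c[4] = 1×1 = 1. Result coefficients: [2, -1, 3, -1, 1] → t^4 - t^3 + 3t^2 - t + 2

t^4 - t^3 + 3t^2 - t + 2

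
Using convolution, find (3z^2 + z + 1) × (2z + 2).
Ascending coefficients: a = [1, 1, 3], b = [2, 2]. c[0] = 1×2 = 2; c[1] = 1×2 + 1×2 = 4; c[2] = 1×2 + 3×2 = 8; c[3] = 3×2 = 6. Result coefficients: [2, 4, 8, 6] → 6z^3 + 8z^2 + 4z + 2

6z^3 + 8z^2 + 4z + 2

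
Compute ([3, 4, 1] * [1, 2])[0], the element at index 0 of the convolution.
Use y[k] = Σ_i a[i]·b[k-i] at k=0. y[0] = 3×1 = 3

3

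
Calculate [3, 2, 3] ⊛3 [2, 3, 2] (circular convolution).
Use y[k] = Σ_j u[j]·v[(k-j) mod 3]. y[0] = 3×2 + 2×2 + 3×3 = 19; y[1] = 3×3 + 2×2 + 3×2 = 19; y[2] = 3×2 + 2×3 + 3×2 = 18. Result: [19, 19, 18]

[19, 19, 18]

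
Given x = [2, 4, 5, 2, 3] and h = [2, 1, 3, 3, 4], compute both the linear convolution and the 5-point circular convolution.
Linear: y_lin[0] = 2×2 = 4; y_lin[1] = 2×1 + 4×2 = 10; y_lin[2] = 2×3 + 4×1 + 5×2 = 20; y_lin[3] = 2×3 + 4×3 + 5×1 + 2×2 = 27; y_lin[4] = 2×4 + 4×3 + 5×3 + 2×1 + 3×2 = 43; y_lin[5] = 4×4 + 5×3 + 2×3 + 3×1 = 40; y_lin[6] = 5×4 + 2×3 + 3×3 = 35; y_lin[7] = 2×4 + 3×3 = 17; y_lin[8] = 3×4 = 12 → [4, 10, 20, 27, 43, 40, 35, 17, 12]. Circular (length 5): y[0] = 2×2 + 4×4 + 5×3 + 2×3 + 3×1 = 44; y[1] = 2×1 + 4×2 + 5×4 + 2×3 + 3×3 = 45; y[2] = 2×3 + 4×1 + 5×2 + 2×4 + 3×3 = 37; y[3] = 2×3 + 4×3 + 5×1 + 2×2 + 3×4 = 39; y[4] = 2×4 + 4×3 + 5×3 + 2×1 + 3×2 = 43 → [44, 45, 37, 39, 43]

Linear: [4, 10, 20, 27, 43, 40, 35, 17, 12], Circular: [44, 45, 37, 39, 43]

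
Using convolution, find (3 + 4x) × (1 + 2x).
Ascending coefficients: a = [3, 4], b = [1, 2]. c[0] = 3×1 = 3; c[1] = 3×2 + 4×1 = 10; c[2] = 4×2 = 8. Result coefficients: [3, 10, 8] → 3 + 10x + 8x^2

3 + 10x + 8x^2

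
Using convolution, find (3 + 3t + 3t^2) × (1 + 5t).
Ascending coefficients: a = [3, 3, 3], b = [1, 5]. c[0] = 3×1 = 3; c[1] = 3×5 + 3×1 = 18; c[2] = 3×5 + 3×1 = 18; c[3] = 3×5 = 15. Result coefficients: [3, 18, 18, 15] → 3 + 18t + 18t^2 + 15t^3

3 + 18t + 18t^2 + 15t^3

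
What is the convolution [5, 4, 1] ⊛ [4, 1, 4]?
y[0] = 5×4 = 20; y[1] = 5×1 + 4×4 = 21; y[2] = 5×4 + 4×1 + 1×4 = 28; y[3] = 4×4 + 1×1 = 17; y[4] = 1×4 = 4

[20, 21, 28, 17, 4]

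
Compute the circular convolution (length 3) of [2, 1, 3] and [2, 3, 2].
Use y[k] = Σ_j f[j]·g[(k-j) mod 3]. y[0] = 2×2 + 1×2 + 3×3 = 15; y[1] = 2×3 + 1×2 + 3×2 = 14; y[2] = 2×2 + 1×3 + 3×2 = 13. Result: [15, 14, 13]

[15, 14, 13]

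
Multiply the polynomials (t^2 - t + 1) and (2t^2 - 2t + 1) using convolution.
Ascending coefficients: a = [1, -1, 1], b = [1, -2, 2]. c[0] = 1×1 = 1; c[1] = 1×-2 + -1×1 = -3; c[2] = 1×2 + -1×-2 + 1×1 = 5; c[3] = -1×2 + 1×-2 = -4; c[4] = 1×2 = 2. Result coefficients: [1, -3, 5, -4, 2] → 2t^4 - 4t^3 + 5t^2 - 3t + 1

2t^4 - 4t^3 + 5t^2 - 3t + 1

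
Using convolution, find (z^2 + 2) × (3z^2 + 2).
Ascending coefficients: a = [2, 0, 1], b = [2, 0, 3]. c[0] = 2×2 = 4; c[1] = 2×0 + 0×2 = 0; c[2] = 2×3 + 0×0 + 1×2 = 8; c[3] = 0×3 + 1×0 = 0; c[4] = 1×3 = 3. Result coefficients: [4, 0, 8, 0, 3] → 3z^4 + 8z^2 + 4

3z^4 + 8z^2 + 4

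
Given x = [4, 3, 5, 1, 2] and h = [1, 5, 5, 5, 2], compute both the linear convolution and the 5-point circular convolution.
Linear: y_lin[0] = 4×1 = 4; y_lin[1] = 4×5 + 3×1 = 23; y_lin[2] = 4×5 + 3×5 + 5×1 = 40; y_lin[3] = 4×5 + 3×5 + 5×5 + 1×1 = 61; y_lin[4] = 4×2 + 3×5 + 5×5 + 1×5 + 2×1 = 55; y_lin[5] = 3×2 + 5×5 + 1×5 + 2×5 = 46; y_lin[6] = 5×2 + 1×5 + 2×5 = 25; y_lin[7] = 1×2 + 2×5 = 12; y_lin[8] = 2×2 = 4 → [4, 23, 40, 61, 55, 46, 25, 12, 4]. Circular (length 5): y[0] = 4×1 + 3×2 + 5×5 + 1×5 + 2×5 = 50; y[1] = 4×5 + 3×1 + 5×2 + 1×5 + 2×5 = 48; y[2] = 4×5 + 3×5 + 5×1 + 1×2 + 2×5 = 52; y[3] = 4×5 + 3×5 + 5×5 + 1×1 + 2×2 = 65; y[4] = 4×2 + 3×5 + 5×5 + 1×5 + 2×1 = 55 → [50, 48, 52, 65, 55]

Linear: [4, 23, 40, 61, 55, 46, 25, 12, 4], Circular: [50, 48, 52, 65, 55]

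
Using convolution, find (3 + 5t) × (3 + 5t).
Ascending coefficients: a = [3, 5], b = [3, 5]. c[0] = 3×3 = 9; c[1] = 3×5 + 5×3 = 30; c[2] = 5×5 = 25. Result coefficients: [9, 30, 25] → 9 + 30t + 25t^2

9 + 30t + 25t^2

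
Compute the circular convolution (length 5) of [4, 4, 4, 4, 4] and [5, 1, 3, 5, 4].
Use y[k] = Σ_j s[j]·t[(k-j) mod 5]. y[0] = 4×5 + 4×4 + 4×5 + 4×3 + 4×1 = 72; y[1] = 4×1 + 4×5 + 4×4 + 4×5 + 4×3 = 72; y[2] = 4×3 + 4×1 + 4×5 + 4×4 + 4×5 = 72; y[3] = 4×5 + 4×3 + 4×1 + 4×5 + 4×4 = 72; y[4] = 4×4 + 4×5 + 4×3 + 4×1 + 4×5 = 72. Result: [72, 72, 72, 72, 72]

[72, 72, 72, 72, 72]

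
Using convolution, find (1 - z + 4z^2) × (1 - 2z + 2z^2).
Ascending coefficients: a = [1, -1, 4], b = [1, -2, 2]. c[0] = 1×1 = 1; c[1] = 1×-2 + -1×1 = -3; c[2] = 1×2 + -1×-2 + 4×1 = 8; c[3] = -1×2 + 4×-2 = -10; c[4] = 4×2 = 8. Result coefficients: [1, -3, 8, -10, 8] → 1 - 3z + 8z^2 - 10z^3 + 8z^4

1 - 3z + 8z^2 - 10z^3 + 8z^4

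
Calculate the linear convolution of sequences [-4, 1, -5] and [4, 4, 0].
y[0] = -4×4 = -16; y[1] = -4×4 + 1×4 = -12; y[2] = -4×0 + 1×4 + -5×4 = -16; y[3] = 1×0 + -5×4 = -20; y[4] = -5×0 = 0

[-16, -12, -16, -20, 0]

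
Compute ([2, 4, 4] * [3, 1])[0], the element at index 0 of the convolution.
Use y[k] = Σ_i a[i]·b[k-i] at k=0. y[0] = 2×3 = 6

6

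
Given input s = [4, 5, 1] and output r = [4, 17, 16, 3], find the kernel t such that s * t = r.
Output length 4 = len(s) + len(t) - 1 ⇒ len(t) = 2. Solve t forward using t[k] = (r[k] - Σ_{i≥1} s[i]·t[k-i]) / s[0]: t[0] = r[0] / s[0] = 4 / 4 = 1; t[1] = (r[1] - 5×1) / s[0] = (17 - 5×1) / 4 = 3. So t = [1, 3]. Forward-check [4, 5, 1] * [1, 3]: r[0] = 4×1 = 4; r[1] = 4×3 + 5×1 = 17; r[2] = 5×3 + 1×1 = 16; r[3] = 1×3 = 3 → [4, 17, 16, 3] ✓

[1, 3]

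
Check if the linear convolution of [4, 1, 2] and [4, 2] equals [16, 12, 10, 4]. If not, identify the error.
Recompute linear convolution of [4, 1, 2] and [4, 2]: y[0] = 4×4 = 16; y[1] = 4×2 + 1×4 = 12; y[2] = 1×2 + 2×4 = 10; y[3] = 2×2 = 4 → [16, 12, 10, 4]. Given [16, 12, 10, 4] matches, so answer: Yes

Yes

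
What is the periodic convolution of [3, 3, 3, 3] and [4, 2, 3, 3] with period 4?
Use y[k] = Σ_j x[j]·h[(k-j) mod 4]. y[0] = 3×4 + 3×3 + 3×3 + 3×2 = 36; y[1] = 3×2 + 3×4 + 3×3 + 3×3 = 36; y[2] = 3×3 + 3×2 + 3×4 + 3×3 = 36; y[3] = 3×3 + 3×3 + 3×2 + 3×4 = 36. Result: [36, 36, 36, 36]

[36, 36, 36, 36]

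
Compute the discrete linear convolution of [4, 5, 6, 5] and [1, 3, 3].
y[0] = 4×1 = 4; y[1] = 4×3 + 5×1 = 17; y[2] = 4×3 + 5×3 + 6×1 = 33; y[3] = 5×3 + 6×3 + 5×1 = 38; y[4] = 6×3 + 5×3 = 33; y[5] = 5×3 = 15

[4, 17, 33, 38, 33, 15]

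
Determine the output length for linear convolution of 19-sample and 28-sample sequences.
Linear/full convolution length: m + n - 1 = 19 + 28 - 1 = 46

46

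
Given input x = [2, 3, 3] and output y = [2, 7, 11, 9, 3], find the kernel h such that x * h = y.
Output length 5 = len(x) + len(h) - 1 ⇒ len(h) = 3. Solve h forward using h[k] = (y[k] - Σ_{i≥1} x[i]·h[k-i]) / x[0]: h[0] = y[0] / x[0] = 2 / 2 = 1; h[1] = (y[1] - 3×1) / x[0] = (7 - 3×1) / 2 = 2; h[2] = (y[2] - 3×2 - 3×1) / x[0] = (11 - 3×2 - 3×1) / 2 = 1. So h = [1, 2, 1]. Forward-check [2, 3, 3] * [1, 2, 1]: y[0] = 2×1 = 2; y[1] = 2×2 + 3×1 = 7; y[2] = 2×1 + 3×2 + 3×1 = 11; y[3] = 3×1 + 3×2 = 9; y[4] = 3×1 = 3 → [2, 7, 11, 9, 3] ✓

[1, 2, 1]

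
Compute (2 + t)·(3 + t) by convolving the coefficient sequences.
Ascending coefficients: a = [2, 1], b = [3, 1]. c[0] = 2×3 = 6; c[1] = 2×1 + 1×3 = 5; c[2] = 1×1 = 1. Result coefficients: [6, 5, 1] → 6 + 5t + t^2

6 + 5t + t^2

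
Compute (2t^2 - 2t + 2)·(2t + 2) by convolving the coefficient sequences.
Ascending coefficients: a = [2, -2, 2], b = [2, 2]. c[0] = 2×2 = 4; c[1] = 2×2 + -2×2 = 0; c[2] = -2×2 + 2×2 = 0; c[3] = 2×2 = 4. Result coefficients: [4, 0, 0, 4] → 4t^3 + 4

4t^3 + 4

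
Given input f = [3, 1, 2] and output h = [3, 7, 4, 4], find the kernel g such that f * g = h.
Output length 4 = len(f) + len(g) - 1 ⇒ len(g) = 2. Solve g forward using g[k] = (h[k] - Σ_{i≥1} f[i]·g[k-i]) / f[0]: g[0] = h[0] / f[0] = 3 / 3 = 1; g[1] = (h[1] - 1×1) / f[0] = (7 - 1×1) / 3 = 2. So g = [1, 2]. Forward-check [3, 1, 2] * [1, 2]: h[0] = 3×1 = 3; h[1] = 3×2 + 1×1 = 7; h[2] = 1×2 + 2×1 = 4; h[3] = 2×2 = 4 → [3, 7, 4, 4] ✓

[1, 2]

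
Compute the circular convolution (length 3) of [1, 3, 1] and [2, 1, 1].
Use y[k] = Σ_j u[j]·v[(k-j) mod 3]. y[0] = 1×2 + 3×1 + 1×1 = 6; y[1] = 1×1 + 3×2 + 1×1 = 8; y[2] = 1×1 + 3×1 + 1×2 = 6. Result: [6, 8, 6]

[6, 8, 6]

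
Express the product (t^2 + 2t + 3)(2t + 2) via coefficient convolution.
Ascending coefficients: a = [3, 2, 1], b = [2, 2]. c[0] = 3×2 = 6; c[1] = 3×2 + 2×2 = 10; c[2] = 2×2 + 1×2 = 6; c[3] = 1×2 = 2. Result coefficients: [6, 10, 6, 2] → 2t^3 + 6t^2 + 10t + 6

2t^3 + 6t^2 + 10t + 6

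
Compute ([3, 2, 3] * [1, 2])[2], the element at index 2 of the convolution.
Use y[k] = Σ_i a[i]·b[k-i] at k=2. y[2] = 2×2 + 3×1 = 7

7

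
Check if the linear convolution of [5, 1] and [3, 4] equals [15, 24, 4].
Recompute linear convolution of [5, 1] and [3, 4]: y[0] = 5×3 = 15; y[1] = 5×4 + 1×3 = 23; y[2] = 1×4 = 4 → [15, 23, 4]. Compare to given [15, 24, 4]: they differ at index 1: given 24, correct 23, so answer: No

No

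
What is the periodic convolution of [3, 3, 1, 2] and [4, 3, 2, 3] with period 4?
Use y[k] = Σ_j f[j]·g[(k-j) mod 4]. y[0] = 3×4 + 3×3 + 1×2 + 2×3 = 29; y[1] = 3×3 + 3×4 + 1×3 + 2×2 = 28; y[2] = 3×2 + 3×3 + 1×4 + 2×3 = 25; y[3] = 3×3 + 3×2 + 1×3 + 2×4 = 26. Result: [29, 28, 25, 26]

[29, 28, 25, 26]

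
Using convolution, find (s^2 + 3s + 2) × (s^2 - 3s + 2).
Ascending coefficients: a = [2, 3, 1], b = [2, -3, 1]. c[0] = 2×2 = 4; c[1] = 2×-3 + 3×2 = 0; c[2] = 2×1 + 3×-3 + 1×2 = -5; c[3] = 3×1 + 1×-3 = 0; c[4] = 1×1 = 1. Result coefficients: [4, 0, -5, 0, 1] → s^4 - 5s^2 + 4

s^4 - 5s^2 + 4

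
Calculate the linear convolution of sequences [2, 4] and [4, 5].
y[0] = 2×4 = 8; y[1] = 2×5 + 4×4 = 26; y[2] = 4×5 = 20

[8, 26, 20]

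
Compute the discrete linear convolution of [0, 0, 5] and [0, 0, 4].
y[0] = 0×0 = 0; y[1] = 0×0 + 0×0 = 0; y[2] = 0×4 + 0×0 + 5×0 = 0; y[3] = 0×4 + 5×0 = 0; y[4] = 5×4 = 20

[0, 0, 0, 0, 20]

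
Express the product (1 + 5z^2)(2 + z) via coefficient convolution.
Ascending coefficients: a = [1, 0, 5], b = [2, 1]. c[0] = 1×2 = 2; c[1] = 1×1 + 0×2 = 1; c[2] = 0×1 + 5×2 = 10; c[3] = 5×1 = 5. Result coefficients: [2, 1, 10, 5] → 2 + z + 10z^2 + 5z^3

2 + z + 10z^2 + 5z^3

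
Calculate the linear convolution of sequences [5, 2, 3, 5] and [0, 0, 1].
y[0] = 5×0 = 0; y[1] = 5×0 + 2×0 = 0; y[2] = 5×1 + 2×0 + 3×0 = 5; y[3] = 2×1 + 3×0 + 5×0 = 2; y[4] = 3×1 + 5×0 = 3; y[5] = 5×1 = 5

[0, 0, 5, 2, 3, 5]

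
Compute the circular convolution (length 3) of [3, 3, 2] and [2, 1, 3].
Use y[k] = Σ_j f[j]·g[(k-j) mod 3]. y[0] = 3×2 + 3×3 + 2×1 = 17; y[1] = 3×1 + 3×2 + 2×3 = 15; y[2] = 3×3 + 3×1 + 2×2 = 16. Result: [17, 15, 16]

[17, 15, 16]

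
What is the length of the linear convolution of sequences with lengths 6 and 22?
Linear/full convolution length: m + n - 1 = 6 + 22 - 1 = 27

27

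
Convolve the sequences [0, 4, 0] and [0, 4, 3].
y[0] = 0×0 = 0; y[1] = 0×4 + 4×0 = 0; y[2] = 0×3 + 4×4 + 0×0 = 16; y[3] = 4×3 + 0×4 = 12; y[4] = 0×3 = 0

[0, 0, 16, 12, 0]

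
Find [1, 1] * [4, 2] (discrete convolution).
y[0] = 1×4 = 4; y[1] = 1×2 + 1×4 = 6; y[2] = 1×2 = 2

[4, 6, 2]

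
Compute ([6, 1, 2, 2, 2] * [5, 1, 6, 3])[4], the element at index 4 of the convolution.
Use y[k] = Σ_i a[i]·b[k-i] at k=4. y[4] = 1×3 + 2×6 + 2×1 + 2×5 = 27

27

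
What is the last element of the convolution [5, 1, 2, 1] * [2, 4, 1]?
Use y[k] = Σ_i a[i]·b[k-i] at k=5. y[5] = 1×1 = 1

1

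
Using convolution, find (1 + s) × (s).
Ascending coefficients: a = [1, 1], b = [0, 1]. c[0] = 1×0 = 0; c[1] = 1×1 + 1×0 = 1; c[2] = 1×1 = 1. Result coefficients: [0, 1, 1] → s + s^2

s + s^2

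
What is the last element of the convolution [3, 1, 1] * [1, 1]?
Use y[k] = Σ_i a[i]·b[k-i] at k=3. y[3] = 1×1 = 1

1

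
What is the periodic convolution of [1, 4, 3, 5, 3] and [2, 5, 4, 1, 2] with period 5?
Use y[k] = Σ_j f[j]·g[(k-j) mod 5]. y[0] = 1×2 + 4×2 + 3×1 + 5×4 + 3×5 = 48; y[1] = 1×5 + 4×2 + 3×2 + 5×1 + 3×4 = 36; y[2] = 1×4 + 4×5 + 3×2 + 5×2 + 3×1 = 43; y[3] = 1×1 + 4×4 + 3×5 + 5×2 + 3×2 = 48; y[4] = 1×2 + 4×1 + 3×4 + 5×5 + 3×2 = 49. Result: [48, 36, 43, 48, 49]

[48, 36, 43, 48, 49]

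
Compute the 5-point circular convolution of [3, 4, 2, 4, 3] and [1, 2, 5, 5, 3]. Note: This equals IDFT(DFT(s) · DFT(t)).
Either evaluate y[k] = Σ_j s[j]·t[(k-j) mod 5] directly, or use IDFT(DFT(s) · DFT(t)). y[0] = 3×1 + 4×3 + 2×5 + 4×5 + 3×2 = 51; y[1] = 3×2 + 4×1 + 2×3 + 4×5 + 3×5 = 51; y[2] = 3×5 + 4×2 + 2×1 + 4×3 + 3×5 = 52; y[3] = 3×5 + 4×5 + 2×2 + 4×1 + 3×3 = 52; y[4] = 3×3 + 4×5 + 2×5 + 4×2 + 3×1 = 50. Result: [51, 51, 52, 52, 50]

[51, 51, 52, 52, 50]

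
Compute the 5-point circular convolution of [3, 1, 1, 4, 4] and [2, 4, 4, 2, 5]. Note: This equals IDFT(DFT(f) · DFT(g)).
Either evaluate y[k] = Σ_j f[j]·g[(k-j) mod 5] directly, or use IDFT(DFT(f) · DFT(g)). y[0] = 3×2 + 1×5 + 1×2 + 4×4 + 4×4 = 45; y[1] = 3×4 + 1×2 + 1×5 + 4×2 + 4×4 = 43; y[2] = 3×4 + 1×4 + 1×2 + 4×5 + 4×2 = 46; y[3] = 3×2 + 1×4 + 1×4 + 4×2 + 4×5 = 42; y[4] = 3×5 + 1×2 + 1×4 + 4×4 + 4×2 = 45. Result: [45, 43, 46, 42, 45]

[45, 43, 46, 42, 45]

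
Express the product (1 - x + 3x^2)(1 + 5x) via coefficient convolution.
Ascending coefficients: a = [1, -1, 3], b = [1, 5]. c[0] = 1×1 = 1; c[1] = 1×5 + -1×1 = 4; c[2] = -1×5 + 3×1 = -2; c[3] = 3×5 = 15. Result coefficients: [1, 4, -2, 15] → 1 + 4x - 2x^2 + 15x^3

1 + 4x - 2x^2 + 15x^3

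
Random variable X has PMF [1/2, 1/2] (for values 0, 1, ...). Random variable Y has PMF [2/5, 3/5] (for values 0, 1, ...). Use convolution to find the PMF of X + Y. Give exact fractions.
P(X+Y=k) = Σ_i P(X=i)·P(Y=k-i) — a convolution of [1/2, 1/2] and [2/5, 3/5]. P(X+Y=0) = (1/2)×(2/5) = 1/5; P(X+Y=1) = (1/2)×(3/5) + (1/2)×(2/5) = 3/10 + 1/5 = 1/2; P(X+Y=2) = (1/2)×(3/5) = 3/10. PMF: [1/5, 1/2, 3/10] (sums to 1 ✓)

[1/5, 1/2, 3/10]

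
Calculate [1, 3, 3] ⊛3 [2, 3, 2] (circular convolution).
Use y[k] = Σ_j x[j]·h[(k-j) mod 3]. y[0] = 1×2 + 3×2 + 3×3 = 17; y[1] = 1×3 + 3×2 + 3×2 = 15; y[2] = 1×2 + 3×3 + 3×2 = 17. Result: [17, 15, 17]

[17, 15, 17]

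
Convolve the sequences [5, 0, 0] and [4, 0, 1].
y[0] = 5×4 = 20; y[1] = 5×0 + 0×4 = 0; y[2] = 5×1 + 0×0 + 0×4 = 5; y[3] = 0×1 + 0×0 = 0; y[4] = 0×1 = 0

[20, 0, 5, 0, 0]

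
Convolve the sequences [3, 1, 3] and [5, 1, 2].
y[0] = 3×5 = 15; y[1] = 3×1 + 1×5 = 8; y[2] = 3×2 + 1×1 + 3×5 = 22; y[3] = 1×2 + 3×1 = 5; y[4] = 3×2 = 6

[15, 8, 22, 5, 6]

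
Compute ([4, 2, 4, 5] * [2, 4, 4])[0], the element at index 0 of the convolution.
Use y[k] = Σ_i a[i]·b[k-i] at k=0. y[0] = 4×2 = 8

8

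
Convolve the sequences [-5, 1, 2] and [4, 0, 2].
y[0] = -5×4 = -20; y[1] = -5×0 + 1×4 = 4; y[2] = -5×2 + 1×0 + 2×4 = -2; y[3] = 1×2 + 2×0 = 2; y[4] = 2×2 = 4

[-20, 4, -2, 2, 4]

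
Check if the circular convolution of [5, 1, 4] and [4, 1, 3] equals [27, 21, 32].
Recompute circular convolution of [5, 1, 4] and [4, 1, 3]: y[0] = 5×4 + 1×3 + 4×1 = 27; y[1] = 5×1 + 1×4 + 4×3 = 21; y[2] = 5×3 + 1×1 + 4×4 = 32 → [27, 21, 32]. Given [27, 21, 32] matches, so answer: Yes

Yes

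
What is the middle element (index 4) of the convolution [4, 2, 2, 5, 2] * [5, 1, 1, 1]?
Use y[k] = Σ_i a[i]·b[k-i] at k=4. y[4] = 2×1 + 2×1 + 5×1 + 2×5 = 19

19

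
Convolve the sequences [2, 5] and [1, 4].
y[0] = 2×1 = 2; y[1] = 2×4 + 5×1 = 13; y[2] = 5×4 = 20

[2, 13, 20]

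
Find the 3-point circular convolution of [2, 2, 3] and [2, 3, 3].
Use y[k] = Σ_j x[j]·h[(k-j) mod 3]. y[0] = 2×2 + 2×3 + 3×3 = 19; y[1] = 2×3 + 2×2 + 3×3 = 19; y[2] = 2×3 + 2×3 + 3×2 = 18. Result: [19, 19, 18]

[19, 19, 18]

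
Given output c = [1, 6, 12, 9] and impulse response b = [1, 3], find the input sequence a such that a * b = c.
Deconvolve c=[1, 6, 12, 9] by b=[1, 3]. Since b[0]=1, solve forward: a[0] = c[0] / 1 = 1; a[1] = (c[1] - 1×3) / 1 = 3; a[2] = (c[2] - 3×3) / 1 = 3. So a = [1, 3, 3]. Check by forward convolution: c[0] = 1×1 = 1; c[1] = 1×3 + 3×1 = 6; c[2] = 3×3 + 3×1 = 12; c[3] = 3×3 = 9

[1, 3, 3]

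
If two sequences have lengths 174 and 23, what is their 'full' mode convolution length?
Linear/full convolution length: m + n - 1 = 174 + 23 - 1 = 196

196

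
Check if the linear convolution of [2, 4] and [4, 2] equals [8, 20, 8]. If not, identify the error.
Recompute linear convolution of [2, 4] and [4, 2]: y[0] = 2×4 = 8; y[1] = 2×2 + 4×4 = 20; y[2] = 4×2 = 8 → [8, 20, 8]. Given [8, 20, 8] matches, so answer: Yes

Yes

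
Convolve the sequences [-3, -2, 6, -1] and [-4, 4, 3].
y[0] = -3×-4 = 12; y[1] = -3×4 + -2×-4 = -4; y[2] = -3×3 + -2×4 + 6×-4 = -41; y[3] = -2×3 + 6×4 + -1×-4 = 22; y[4] = 6×3 + -1×4 = 14; y[5] = -1×3 = -3

[12, -4, -41, 22, 14, -3]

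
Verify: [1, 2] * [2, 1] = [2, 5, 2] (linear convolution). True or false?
Recompute linear convolution of [1, 2] and [2, 1]: y[0] = 1×2 = 2; y[1] = 1×1 + 2×2 = 5; y[2] = 2×1 = 2 → [2, 5, 2]. Given [2, 5, 2] matches, so answer: Yes

Yes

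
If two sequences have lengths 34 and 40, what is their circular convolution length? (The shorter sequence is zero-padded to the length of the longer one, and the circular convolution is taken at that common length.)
Circular convolution (zero-padding the shorter input) has length max(m, n) = max(34, 40) = 40

40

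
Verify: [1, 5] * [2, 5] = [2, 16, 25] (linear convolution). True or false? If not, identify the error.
Recompute linear convolution of [1, 5] and [2, 5]: y[0] = 1×2 = 2; y[1] = 1×5 + 5×2 = 15; y[2] = 5×5 = 25 → [2, 15, 25]. Compare to given [2, 16, 25]: they differ at index 1: given 16, correct 15, so answer: No

No. Error at index 1: given 16, correct 15.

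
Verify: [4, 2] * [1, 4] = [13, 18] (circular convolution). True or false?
Recompute circular convolution of [4, 2] and [1, 4]: y[0] = 4×1 + 2×4 = 12; y[1] = 4×4 + 2×1 = 18 → [12, 18]. Compare to given [13, 18]: they differ at index 0: given 13, correct 12, so answer: No

No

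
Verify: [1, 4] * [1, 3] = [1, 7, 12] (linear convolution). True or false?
Recompute linear convolution of [1, 4] and [1, 3]: y[0] = 1×1 = 1; y[1] = 1×3 + 4×1 = 7; y[2] = 4×3 = 12 → [1, 7, 12]. Given [1, 7, 12] matches, so answer: Yes

Yes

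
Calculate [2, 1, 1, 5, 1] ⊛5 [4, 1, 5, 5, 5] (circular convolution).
Use y[k] = Σ_j u[j]·v[(k-j) mod 5]. y[0] = 2×4 + 1×5 + 1×5 + 5×5 + 1×1 = 44; y[1] = 2×1 + 1×4 + 1×5 + 5×5 + 1×5 = 41; y[2] = 2×5 + 1×1 + 1×4 + 5×5 + 1×5 = 45; y[3] = 2×5 + 1×5 + 1×1 + 5×4 + 1×5 = 41; y[4] = 2×5 + 1×5 + 1×5 + 5×1 + 1×4 = 29. Result: [44, 41, 45, 41, 29]

[44, 41, 45, 41, 29]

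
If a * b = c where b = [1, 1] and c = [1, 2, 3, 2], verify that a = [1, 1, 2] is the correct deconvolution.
Forward-compute [1, 1, 2] * [1, 1]: c[0] = 1×1 = 1; c[1] = 1×1 + 1×1 = 2; c[2] = 1×1 + 2×1 = 3; c[3] = 2×1 = 2 → [1, 2, 3, 2]. Matches given c = [1, 2, 3, 2], so verified.

Verified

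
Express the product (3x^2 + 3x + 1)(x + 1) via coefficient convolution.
Ascending coefficients: a = [1, 3, 3], b = [1, 1]. c[0] = 1×1 = 1; c[1] = 1×1 + 3×1 = 4; c[2] = 3×1 + 3×1 = 6; c[3] = 3×1 = 3. Result coefficients: [1, 4, 6, 3] → 3x^3 + 6x^2 + 4x + 1

3x^3 + 6x^2 + 4x + 1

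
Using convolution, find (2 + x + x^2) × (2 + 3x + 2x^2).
Ascending coefficients: a = [2, 1, 1], b = [2, 3, 2]. c[0] = 2×2 = 4; c[1] = 2×3 + 1×2 = 8; c[2] = 2×2 + 1×3 + 1×2 = 9; c[3] = 1×2 + 1×3 = 5; c[4] = 1×2 = 2. Result coefficients: [4, 8, 9, 5, 2] → 4 + 8x + 9x^2 + 5x^3 + 2x^4

4 + 8x + 9x^2 + 5x^3 + 2x^4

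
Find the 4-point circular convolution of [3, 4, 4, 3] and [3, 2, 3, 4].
Use y[k] = Σ_j u[j]·v[(k-j) mod 4]. y[0] = 3×3 + 4×4 + 4×3 + 3×2 = 43; y[1] = 3×2 + 4×3 + 4×4 + 3×3 = 43; y[2] = 3×3 + 4×2 + 4×3 + 3×4 = 41; y[3] = 3×4 + 4×3 + 4×2 + 3×3 = 41. Result: [43, 43, 41, 41]

[43, 43, 41, 41]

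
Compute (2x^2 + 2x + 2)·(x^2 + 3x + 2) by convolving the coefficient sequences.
Ascending coefficients: a = [2, 2, 2], b = [2, 3, 1]. c[0] = 2×2 = 4; c[1] = 2×3 + 2×2 = 10; c[2] = 2×1 + 2×3 + 2×2 = 12; c[3] = 2×1 + 2×3 = 8; c[4] = 2×1 = 2. Result coefficients: [4, 10, 12, 8, 2] → 2x^4 + 8x^3 + 12x^2 + 10x + 4

2x^4 + 8x^3 + 12x^2 + 10x + 4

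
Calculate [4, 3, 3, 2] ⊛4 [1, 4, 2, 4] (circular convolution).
Use y[k] = Σ_j s[j]·t[(k-j) mod 4]. y[0] = 4×1 + 3×4 + 3×2 + 2×4 = 30; y[1] = 4×4 + 3×1 + 3×4 + 2×2 = 35; y[2] = 4×2 + 3×4 + 3×1 + 2×4 = 31; y[3] = 4×4 + 3×2 + 3×4 + 2×1 = 36. Result: [30, 35, 31, 36]

[30, 35, 31, 36]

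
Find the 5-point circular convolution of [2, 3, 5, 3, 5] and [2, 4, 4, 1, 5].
Use y[k] = Σ_j s[j]·t[(k-j) mod 5]. y[0] = 2×2 + 3×5 + 5×1 + 3×4 + 5×4 = 56; y[1] = 2×4 + 3×2 + 5×5 + 3×1 + 5×4 = 62; y[2] = 2×4 + 3×4 + 5×2 + 3×5 + 5×1 = 50; y[3] = 2×1 + 3×4 + 5×4 + 3×2 + 5×5 = 65; y[4] = 2×5 + 3×1 + 5×4 + 3×4 + 5×2 = 55. Result: [56, 62, 50, 65, 55]

[56, 62, 50, 65, 55]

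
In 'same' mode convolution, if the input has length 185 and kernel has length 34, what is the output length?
'Same' mode returns an output with the same length as the input: 185

185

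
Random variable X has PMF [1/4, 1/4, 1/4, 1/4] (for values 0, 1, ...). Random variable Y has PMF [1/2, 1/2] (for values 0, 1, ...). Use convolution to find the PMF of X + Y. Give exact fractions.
P(X+Y=k) = Σ_i P(X=i)·P(Y=k-i) — a convolution of [1/4, 1/4, 1/4, 1/4] and [1/2, 1/2]. P(X+Y=0) = (1/4)×(1/2) = 1/8; P(X+Y=1) = (1/4)×(1/2) + (1/4)×(1/2) = 1/8 + 1/8 = 1/4; P(X+Y=2) = (1/4)×(1/2) + (1/4)×(1/2) = 1/8 + 1/8 = 1/4; P(X+Y=3) = (1/4)×(1/2) + (1/4)×(1/2) = 1/8 + 1/8 = 1/4; P(X+Y=4) = (1/4)×(1/2) = 1/8. PMF: [1/8, 1/4, 1/4, 1/4, 1/8] (sums to 1 ✓)

[1/8, 1/4, 1/4, 1/4, 1/8]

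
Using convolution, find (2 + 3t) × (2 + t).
Ascending coefficients: a = [2, 3], b = [2, 1]. c[0] = 2×2 = 4; c[1] = 2×1 + 3×2 = 8; c[2] = 3×1 = 3. Result coefficients: [4, 8, 3] → 4 + 8t + 3t^2

4 + 8t + 3t^2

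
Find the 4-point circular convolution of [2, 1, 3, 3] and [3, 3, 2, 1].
Use y[k] = Σ_j s[j]·t[(k-j) mod 4]. y[0] = 2×3 + 1×1 + 3×2 + 3×3 = 22; y[1] = 2×3 + 1×3 + 3×1 + 3×2 = 18; y[2] = 2×2 + 1×3 + 3×3 + 3×1 = 19; y[3] = 2×1 + 1×2 + 3×3 + 3×3 = 22. Result: [22, 18, 19, 22]

[22, 18, 19, 22]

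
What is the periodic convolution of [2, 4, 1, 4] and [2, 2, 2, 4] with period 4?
Use y[k] = Σ_j a[j]·b[(k-j) mod 4]. y[0] = 2×2 + 4×4 + 1×2 + 4×2 = 30; y[1] = 2×2 + 4×2 + 1×4 + 4×2 = 24; y[2] = 2×2 + 4×2 + 1×2 + 4×4 = 30; y[3] = 2×4 + 4×2 + 1×2 + 4×2 = 26. Result: [30, 24, 30, 26]

[30, 24, 30, 26]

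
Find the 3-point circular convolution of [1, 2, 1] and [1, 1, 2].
Use y[k] = Σ_j x[j]·h[(k-j) mod 3]. y[0] = 1×1 + 2×2 + 1×1 = 6; y[1] = 1×1 + 2×1 + 1×2 = 5; y[2] = 1×2 + 2×1 + 1×1 = 5. Result: [6, 5, 5]

[6, 5, 5]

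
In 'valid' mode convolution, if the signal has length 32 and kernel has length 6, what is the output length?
'Valid' mode counts only positions where the kernel fully overlaps the signal: m - n + 1 = 32 - 6 + 1 = 27

27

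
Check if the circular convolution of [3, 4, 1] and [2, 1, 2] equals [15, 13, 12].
Recompute circular convolution of [3, 4, 1] and [2, 1, 2]: y[0] = 3×2 + 4×2 + 1×1 = 15; y[1] = 3×1 + 4×2 + 1×2 = 13; y[2] = 3×2 + 4×1 + 1×2 = 12 → [15, 13, 12]. Given [15, 13, 12] matches, so answer: Yes

Yes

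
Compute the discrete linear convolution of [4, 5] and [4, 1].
y[0] = 4×4 = 16; y[1] = 4×1 + 5×4 = 24; y[2] = 5×1 = 5

[16, 24, 5]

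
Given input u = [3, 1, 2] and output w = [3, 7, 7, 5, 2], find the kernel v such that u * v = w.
Output length 5 = len(u) + len(v) - 1 ⇒ len(v) = 3. Solve v forward using v[k] = (w[k] - Σ_{i≥1} u[i]·v[k-i]) / u[0]: v[0] = w[0] / u[0] = 3 / 3 = 1; v[1] = (w[1] - 1×1) / u[0] = (7 - 1×1) / 3 = 2; v[2] = (w[2] - 1×2 - 2×1) / u[0] = (7 - 1×2 - 2×1) / 3 = 1. So v = [1, 2, 1]. Forward-check [3, 1, 2] * [1, 2, 1]: w[0] = 3×1 = 3; w[1] = 3×2 + 1×1 = 7; w[2] = 3×1 + 1×2 + 2×1 = 7; w[3] = 1×1 + 2×2 = 5; w[4] = 2×1 = 2 → [3, 7, 7, 5, 2] ✓

[1, 2, 1]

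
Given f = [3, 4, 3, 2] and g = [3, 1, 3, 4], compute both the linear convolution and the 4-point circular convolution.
Linear: y_lin[0] = 3×3 = 9; y_lin[1] = 3×1 + 4×3 = 15; y_lin[2] = 3×3 + 4×1 + 3×3 = 22; y_lin[3] = 3×4 + 4×3 + 3×1 + 2×3 = 33; y_lin[4] = 4×4 + 3×3 + 2×1 = 27; y_lin[5] = 3×4 + 2×3 = 18; y_lin[6] = 2×4 = 8 → [9, 15, 22, 33, 27, 18, 8]. Circular (length 4): y[0] = 3×3 + 4×4 + 3×3 + 2×1 = 36; y[1] = 3×1 + 4×3 + 3×4 + 2×3 = 33; y[2] = 3×3 + 4×1 + 3×3 + 2×4 = 30; y[3] = 3×4 + 4×3 + 3×1 + 2×3 = 33 → [36, 33, 30, 33]

Linear: [9, 15, 22, 33, 27, 18, 8], Circular: [36, 33, 30, 33]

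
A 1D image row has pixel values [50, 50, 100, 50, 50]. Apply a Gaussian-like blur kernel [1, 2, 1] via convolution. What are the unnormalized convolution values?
Convolve image row [50, 50, 100, 50, 50] with kernel [1, 2, 1]: y[0] = 50×1 = 50; y[1] = 50×2 + 50×1 = 150; y[2] = 50×1 + 50×2 + 100×1 = 250; y[3] = 50×1 + 100×2 + 50×1 = 300; y[4] = 100×1 + 50×2 + 50×1 = 250; y[5] = 50×1 + 50×2 = 150; y[6] = 50×1 = 50 → [50, 150, 250, 300, 250, 150, 50]. Normalization factor = sum(kernel) = 4.

[50, 150, 250, 300, 250, 150, 50]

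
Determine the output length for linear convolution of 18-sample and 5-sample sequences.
Linear/full convolution length: m + n - 1 = 18 + 5 - 1 = 22

22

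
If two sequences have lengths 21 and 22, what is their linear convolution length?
Linear/full convolution length: m + n - 1 = 21 + 22 - 1 = 42

42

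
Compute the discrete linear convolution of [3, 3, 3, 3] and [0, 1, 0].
y[0] = 3×0 = 0; y[1] = 3×1 + 3×0 = 3; y[2] = 3×0 + 3×1 + 3×0 = 3; y[3] = 3×0 + 3×1 + 3×0 = 3; y[4] = 3×0 + 3×1 = 3; y[5] = 3×0 = 0

[0, 3, 3, 3, 3, 0]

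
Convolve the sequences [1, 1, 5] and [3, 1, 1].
y[0] = 1×3 = 3; y[1] = 1×1 + 1×3 = 4; y[2] = 1×1 + 1×1 + 5×3 = 17; y[3] = 1×1 + 5×1 = 6; y[4] = 5×1 = 5

[3, 4, 17, 6, 5]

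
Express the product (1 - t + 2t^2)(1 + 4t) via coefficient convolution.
Ascending coefficients: a = [1, -1, 2], b = [1, 4]. c[0] = 1×1 = 1; c[1] = 1×4 + -1×1 = 3; c[2] = -1×4 + 2×1 = -2; c[3] = 2×4 = 8. Result coefficients: [1, 3, -2, 8] → 1 + 3t - 2t^2 + 8t^3

1 + 3t - 2t^2 + 8t^3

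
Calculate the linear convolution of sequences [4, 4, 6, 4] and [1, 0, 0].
y[0] = 4×1 = 4; y[1] = 4×0 + 4×1 = 4; y[2] = 4×0 + 4×0 + 6×1 = 6; y[3] = 4×0 + 6×0 + 4×1 = 4; y[4] = 6×0 + 4×0 = 0; y[5] = 4×0 = 0

[4, 4, 6, 4, 0, 0]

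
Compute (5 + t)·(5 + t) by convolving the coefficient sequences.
Ascending coefficients: a = [5, 1], b = [5, 1]. c[0] = 5×5 = 25; c[1] = 5×1 + 1×5 = 10; c[2] = 1×1 = 1. Result coefficients: [25, 10, 1] → 25 + 10t + t^2

25 + 10t + t^2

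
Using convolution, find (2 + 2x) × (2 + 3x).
Ascending coefficients: a = [2, 2], b = [2, 3]. c[0] = 2×2 = 4; c[1] = 2×3 + 2×2 = 10; c[2] = 2×3 = 6. Result coefficients: [4, 10, 6] → 4 + 10x + 6x^2

4 + 10x + 6x^2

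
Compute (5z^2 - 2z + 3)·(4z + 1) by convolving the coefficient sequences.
Ascending coefficients: a = [3, -2, 5], b = [1, 4]. c[0] = 3×1 = 3; c[1] = 3×4 + -2×1 = 10; c[2] = -2×4 + 5×1 = -3; c[3] = 5×4 = 20. Result coefficients: [3, 10, -3, 20] → 20z^3 - 3z^2 + 10z + 3

20z^3 - 3z^2 + 10z + 3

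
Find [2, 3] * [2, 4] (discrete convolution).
y[0] = 2×2 = 4; y[1] = 2×4 + 3×2 = 14; y[2] = 3×4 = 12

[4, 14, 12]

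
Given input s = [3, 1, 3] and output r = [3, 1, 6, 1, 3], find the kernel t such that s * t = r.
Output length 5 = len(s) + len(t) - 1 ⇒ len(t) = 3. Solve t forward using t[k] = (r[k] - Σ_{i≥1} s[i]·t[k-i]) / s[0]: t[0] = r[0] / s[0] = 3 / 3 = 1; t[1] = (r[1] - 1×1) / s[0] = (1 - 1×1) / 3 = 0; t[2] = (r[2] - 1×0 - 3×1) / s[0] = (6 - 1×0 - 3×1) / 3 = 1. So t = [1, 0, 1]. Forward-check [3, 1, 3] * [1, 0, 1]: r[0] = 3×1 = 3; r[1] = 3×0 + 1×1 = 1; r[2] = 3×1 + 1×0 + 3×1 = 6; r[3] = 1×1 + 3×0 = 1; r[4] = 3×1 = 3 → [3, 1, 6, 1, 3] ✓

[1, 0, 1]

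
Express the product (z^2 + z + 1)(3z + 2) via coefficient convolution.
Ascending coefficients: a = [1, 1, 1], b = [2, 3]. c[0] = 1×2 = 2; c[1] = 1×3 + 1×2 = 5; c[2] = 1×3 + 1×2 = 5; c[3] = 1×3 = 3. Result coefficients: [2, 5, 5, 3] → 3z^3 + 5z^2 + 5z + 2

3z^3 + 5z^2 + 5z + 2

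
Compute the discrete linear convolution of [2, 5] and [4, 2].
y[0] = 2×4 = 8; y[1] = 2×2 + 5×4 = 24; y[2] = 5×2 = 10

[8, 24, 10]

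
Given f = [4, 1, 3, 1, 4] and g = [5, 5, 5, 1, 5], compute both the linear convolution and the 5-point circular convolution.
Linear: y_lin[0] = 4×5 = 20; y_lin[1] = 4×5 + 1×5 = 25; y_lin[2] = 4×5 + 1×5 + 3×5 = 40; y_lin[3] = 4×1 + 1×5 + 3×5 + 1×5 = 29; y_lin[4] = 4×5 + 1×1 + 3×5 + 1×5 + 4×5 = 61; y_lin[5] = 1×5 + 3×1 + 1×5 + 4×5 = 33; y_lin[6] = 3×5 + 1×1 + 4×5 = 36; y_lin[7] = 1×5 + 4×1 = 9; y_lin[8] = 4×5 = 20 → [20, 25, 40, 29, 61, 33, 36, 9, 20]. Circular (length 5): y[0] = 4×5 + 1×5 + 3×1 + 1×5 + 4×5 = 53; y[1] = 4×5 + 1×5 + 3×5 + 1×1 + 4×5 = 61; y[2] = 4×5 + 1×5 + 3×5 + 1×5 + 4×1 = 49; y[3] = 4×1 + 1×5 + 3×5 + 1×5 + 4×5 = 49; y[4] = 4×5 + 1×1 + 3×5 + 1×5 + 4×5 = 61 → [53, 61, 49, 49, 61]

Linear: [20, 25, 40, 29, 61, 33, 36, 9, 20], Circular: [53, 61, 49, 49, 61]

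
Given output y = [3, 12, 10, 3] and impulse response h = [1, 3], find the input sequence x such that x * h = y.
Deconvolve y=[3, 12, 10, 3] by h=[1, 3]. Since h[0]=1, solve forward: x[0] = y[0] / 1 = 3; x[1] = (y[1] - 3×3) / 1 = 3; x[2] = (y[2] - 3×3) / 1 = 1. So x = [3, 3, 1]. Check by forward convolution: y[0] = 3×1 = 3; y[1] = 3×3 + 3×1 = 12; y[2] = 3×3 + 1×1 = 10; y[3] = 1×3 = 3

[3, 3, 1]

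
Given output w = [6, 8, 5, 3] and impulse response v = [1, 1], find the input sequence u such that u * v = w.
Deconvolve w=[6, 8, 5, 3] by v=[1, 1]. Since v[0]=1, solve forward: u[0] = w[0] / 1 = 6; u[1] = (w[1] - 6×1) / 1 = 2; u[2] = (w[2] - 2×1) / 1 = 3. So u = [6, 2, 3]. Check by forward convolution: w[0] = 6×1 = 6; w[1] = 6×1 + 2×1 = 8; w[2] = 2×1 + 3×1 = 5; w[3] = 3×1 = 3

[6, 2, 3]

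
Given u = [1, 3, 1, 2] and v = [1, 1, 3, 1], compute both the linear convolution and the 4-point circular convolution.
Linear: y_lin[0] = 1×1 = 1; y_lin[1] = 1×1 + 3×1 = 4; y_lin[2] = 1×3 + 3×1 + 1×1 = 7; y_lin[3] = 1×1 + 3×3 + 1×1 + 2×1 = 13; y_lin[4] = 3×1 + 1×3 + 2×1 = 8; y_lin[5] = 1×1 + 2×3 = 7; y_lin[6] = 2×1 = 2 → [1, 4, 7, 13, 8, 7, 2]. Circular (length 4): y[0] = 1×1 + 3×1 + 1×3 + 2×1 = 9; y[1] = 1×1 + 3×1 + 1×1 + 2×3 = 11; y[2] = 1×3 + 3×1 + 1×1 + 2×1 = 9; y[3] = 1×1 + 3×3 + 1×1 + 2×1 = 13 → [9, 11, 9, 13]

Linear: [1, 4, 7, 13, 8, 7, 2], Circular: [9, 11, 9, 13]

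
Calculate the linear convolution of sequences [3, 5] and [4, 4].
y[0] = 3×4 = 12; y[1] = 3×4 + 5×4 = 32; y[2] = 5×4 = 20

[12, 32, 20]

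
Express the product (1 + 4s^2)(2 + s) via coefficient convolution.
Ascending coefficients: a = [1, 0, 4], b = [2, 1]. c[0] = 1×2 = 2; c[1] = 1×1 + 0×2 = 1; c[2] = 0×1 + 4×2 = 8; c[3] = 4×1 = 4. Result coefficients: [2, 1, 8, 4] → 2 + s + 8s^2 + 4s^3

2 + s + 8s^2 + 4s^3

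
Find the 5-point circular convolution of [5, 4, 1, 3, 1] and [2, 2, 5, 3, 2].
Use y[k] = Σ_j x[j]·h[(k-j) mod 5]. y[0] = 5×2 + 4×2 + 1×3 + 3×5 + 1×2 = 38; y[1] = 5×2 + 4×2 + 1×2 + 3×3 + 1×5 = 34; y[2] = 5×5 + 4×2 + 1×2 + 3×2 + 1×3 = 44; y[3] = 5×3 + 4×5 + 1×2 + 3×2 + 1×2 = 45; y[4] = 5×2 + 4×3 + 1×5 + 3×2 + 1×2 = 35. Result: [38, 34, 44, 45, 35]

[38, 34, 44, 45, 35]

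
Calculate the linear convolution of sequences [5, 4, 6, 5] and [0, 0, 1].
y[0] = 5×0 = 0; y[1] = 5×0 + 4×0 = 0; y[2] = 5×1 + 4×0 + 6×0 = 5; y[3] = 4×1 + 6×0 + 5×0 = 4; y[4] = 6×1 + 5×0 = 6; y[5] = 5×1 = 5

[0, 0, 5, 4, 6, 5]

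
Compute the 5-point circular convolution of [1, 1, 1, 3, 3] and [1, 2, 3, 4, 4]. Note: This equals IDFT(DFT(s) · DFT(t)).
Either evaluate y[k] = Σ_j s[j]·t[(k-j) mod 5] directly, or use IDFT(DFT(s) · DFT(t)). y[0] = 1×1 + 1×4 + 1×4 + 3×3 + 3×2 = 24; y[1] = 1×2 + 1×1 + 1×4 + 3×4 + 3×3 = 28; y[2] = 1×3 + 1×2 + 1×1 + 3×4 + 3×4 = 30; y[3] = 1×4 + 1×3 + 1×2 + 3×1 + 3×4 = 24; y[4] = 1×4 + 1×4 + 1×3 + 3×2 + 3×1 = 20. Result: [24, 28, 30, 24, 20]

[24, 28, 30, 24, 20]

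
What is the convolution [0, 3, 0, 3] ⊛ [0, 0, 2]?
y[0] = 0×0 = 0; y[1] = 0×0 + 3×0 = 0; y[2] = 0×2 + 3×0 + 0×0 = 0; y[3] = 3×2 + 0×0 + 3×0 = 6; y[4] = 0×2 + 3×0 = 0; y[5] = 3×2 = 6

[0, 0, 0, 6, 0, 6]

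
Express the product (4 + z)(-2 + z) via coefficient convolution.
Ascending coefficients: a = [4, 1], b = [-2, 1]. c[0] = 4×-2 = -8; c[1] = 4×1 + 1×-2 = 2; c[2] = 1×1 = 1. Result coefficients: [-8, 2, 1] → -8 + 2z + z^2

-8 + 2z + z^2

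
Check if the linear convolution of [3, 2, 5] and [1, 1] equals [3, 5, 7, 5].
Recompute linear convolution of [3, 2, 5] and [1, 1]: y[0] = 3×1 = 3; y[1] = 3×1 + 2×1 = 5; y[2] = 2×1 + 5×1 = 7; y[3] = 5×1 = 5 → [3, 5, 7, 5]. Given [3, 5, 7, 5] matches, so answer: Yes

Yes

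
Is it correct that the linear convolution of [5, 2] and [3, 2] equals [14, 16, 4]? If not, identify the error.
Recompute linear convolution of [5, 2] and [3, 2]: y[0] = 5×3 = 15; y[1] = 5×2 + 2×3 = 16; y[2] = 2×2 = 4 → [15, 16, 4]. Compare to given [14, 16, 4]: they differ at index 0: given 14, correct 15, so answer: No

No. Error at index 0: given 14, correct 15.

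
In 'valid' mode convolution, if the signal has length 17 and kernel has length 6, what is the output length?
'Valid' mode counts only positions where the kernel fully overlaps the signal: m - n + 1 = 17 - 6 + 1 = 12

12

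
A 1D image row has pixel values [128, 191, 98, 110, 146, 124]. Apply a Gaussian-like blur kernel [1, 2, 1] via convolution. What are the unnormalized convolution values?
Convolve image row [128, 191, 98, 110, 146, 124] with kernel [1, 2, 1]: y[0] = 128×1 = 128; y[1] = 128×2 + 191×1 = 447; y[2] = 128×1 + 191×2 + 98×1 = 608; y[3] = 191×1 + 98×2 + 110×1 = 497; y[4] = 98×1 + 110×2 + 146×1 = 464; y[5] = 110×1 + 146×2 + 124×1 = 526; y[6] = 146×1 + 124×2 = 394; y[7] = 124×1 = 124 → [128, 447, 608, 497, 464, 526, 394, 124]. Normalization factor = sum(kernel) = 4.

[128, 447, 608, 497, 464, 526, 394, 124]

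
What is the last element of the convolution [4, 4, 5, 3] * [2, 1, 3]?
Use y[k] = Σ_i a[i]·b[k-i] at k=5. y[5] = 3×3 = 9

9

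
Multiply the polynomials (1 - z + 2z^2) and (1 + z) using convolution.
Ascending coefficients: a = [1, -1, 2], b = [1, 1]. c[0] = 1×1 = 1; c[1] = 1×1 + -1×1 = 0; c[2] = -1×1 + 2×1 = 1; c[3] = 2×1 = 2. Result coefficients: [1, 0, 1, 2] → 1 + z^2 + 2z^3

1 + z^2 + 2z^3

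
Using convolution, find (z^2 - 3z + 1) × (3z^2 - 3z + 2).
Ascending coefficients: a = [1, -3, 1], b = [2, -3, 3]. c[0] = 1×2 = 2; c[1] = 1×-3 + -3×2 = -9; c[2] = 1×3 + -3×-3 + 1×2 = 14; c[3] = -3×3 + 1×-3 = -12; c[4] = 1×3 = 3. Result coefficients: [2, -9, 14, -12, 3] → 3z^4 - 12z^3 + 14z^2 - 9z + 2

3z^4 - 12z^3 + 14z^2 - 9z + 2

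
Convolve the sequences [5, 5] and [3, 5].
y[0] = 5×3 = 15; y[1] = 5×5 + 5×3 = 40; y[2] = 5×5 = 25

[15, 40, 25]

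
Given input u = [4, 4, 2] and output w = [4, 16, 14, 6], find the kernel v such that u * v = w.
Output length 4 = len(u) + len(v) - 1 ⇒ len(v) = 2. Solve v forward using v[k] = (w[k] - Σ_{i≥1} u[i]·v[k-i]) / u[0]: v[0] = w[0] / u[0] = 4 / 4 = 1; v[1] = (w[1] - 4×1) / u[0] = (16 - 4×1) / 4 = 3. So v = [1, 3]. Forward-check [4, 4, 2] * [1, 3]: w[0] = 4×1 = 4; w[1] = 4×3 + 4×1 = 16; w[2] = 4×3 + 2×1 = 14; w[3] = 2×3 = 6 → [4, 16, 14, 6] ✓

[1, 3]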